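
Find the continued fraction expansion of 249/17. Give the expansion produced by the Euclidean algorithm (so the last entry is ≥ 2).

[14; 1, 1, 1, 5]

249 = 14×17 + 11
17 = 1×11 + 6
11 = 1×6 + 5
6 = 1×5 + 1
5 = 5×1 + 0  (stop)
So 249/17 = [14; 1, 1, 1, 5].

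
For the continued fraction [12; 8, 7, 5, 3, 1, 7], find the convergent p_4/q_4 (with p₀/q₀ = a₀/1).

Using pₖ = aₖpₖ₋₁ + pₖ₋₂, qₖ = aₖqₖ₋₁ + qₖ₋₂ (with p₋₁=1, p₋₂=0, q₋₁=0, q₋₂=1):
  k=0: a=12, p=12, q=1
  k=1: a=8, p=97, q=8
  k=2: a=7, p=691, q=57
  k=3: a=5, p=3552, q=293
  k=4: a=3, p=11347, q=936

11347/936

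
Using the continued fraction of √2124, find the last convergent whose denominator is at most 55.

1060/23

√2124 = [46; 11, 1, 1, 22, 1, 1, 11, 92, …] (period length 8).
Convergents:
  p_0/q_0 = 46/1
  p_1/q_1 = 507/11
  p_2/q_2 = 553/12
  p_3/q_3 = 1060/23
  p_4/q_4 = 23873/518
q_3 = 23 ≤ 55 < 518 = q_4, so the answer is 1060/23.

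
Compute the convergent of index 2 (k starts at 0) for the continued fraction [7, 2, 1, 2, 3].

Using pₖ = aₖpₖ₋₁ + pₖ₋₂, qₖ = aₖqₖ₋₁ + qₖ₋₂ (with p₋₁=1, p₋₂=0, q₋₁=0, q₋₂=1):
  k=0: a=7, p=7, q=1
  k=1: a=2, p=15, q=2
  k=2: a=1, p=22, q=3

22/3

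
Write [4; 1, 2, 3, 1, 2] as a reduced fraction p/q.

169/36

Fold from the inside: start with 2/1.
  1 + 1/2 = 3/2
  3 + 2/3 = 11/3
  2 + 3/11 = 25/11
  1 + 11/25 = 36/25
  4 + 25/36 = 169/36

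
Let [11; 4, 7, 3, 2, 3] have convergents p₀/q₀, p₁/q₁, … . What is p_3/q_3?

1023/91

Using pₖ = aₖpₖ₋₁ + pₖ₋₂, qₖ = aₖqₖ₋₁ + qₖ₋₂ (with p₋₁=1, p₋₂=0, q₋₁=0, q₋₂=1):
  k=0: a=11, p=11, q=1
  k=1: a=4, p=45, q=4
  k=2: a=7, p=326, q=29
  k=3: a=3, p=1023, q=91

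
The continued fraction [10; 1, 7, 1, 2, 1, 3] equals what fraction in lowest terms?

Fold from the inside: start with 3/1.
  1 + 1/3 = 4/3
  2 + 3/4 = 11/4
  1 + 4/11 = 15/11
  7 + 11/15 = 116/15
  1 + 15/116 = 131/116
  10 + 116/131 = 1426/131

1426/131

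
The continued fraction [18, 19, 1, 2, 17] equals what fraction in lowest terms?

Using pₖ = aₖpₖ₋₁ + pₖ₋₂ and qₖ = aₖqₖ₋₁ + qₖ₋₂:
  k=0: a=18, p=18, q=1
  k=1: a=19, p=343, q=19
  k=2: a=1, p=361, q=20
  k=3: a=2, p=1065, q=59
  k=4: a=17, p=18466, q=1023

18466/1023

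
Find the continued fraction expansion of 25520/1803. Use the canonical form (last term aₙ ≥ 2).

[14; 6, 2, 16, 1, 7]

25520 = 14*1803 + 278
1803 = 6*278 + 135
278 = 2*135 + 8
135 = 16*8 + 7
8 = 1*7 + 1
7 = 7*1 + 0  (stop)
So 25520/1803 = [14; 6, 2, 16, 1, 7].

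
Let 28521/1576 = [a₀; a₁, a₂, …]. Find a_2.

28521 = 18·1576 + 153   →  a_0 = 18
1576 = 10·153 + 46   →  a_1 = 10
153 = 3·46 + 15   →  a_2 = 3

3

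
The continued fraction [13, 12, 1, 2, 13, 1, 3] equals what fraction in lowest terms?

28015/2142

Using pₖ = aₖpₖ₋₁ + pₖ₋₂ and qₖ = aₖqₖ₋₁ + qₖ₋₂:
  k=0: a=13, p=13, q=1
  k=1: a=12, p=157, q=12
  k=2: a=1, p=170, q=13
  k=3: a=2, p=497, q=38
  k=4: a=13, p=6631, q=507
  k=5: a=1, p=7128, q=545
  k=6: a=3, p=28015, q=2142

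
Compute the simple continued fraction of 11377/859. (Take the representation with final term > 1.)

[13; 4, 11, 19]

11377 = 13*859 + 210
859 = 4*210 + 19
210 = 11*19 + 1
19 = 19*1 + 0  (stop)
So 11377/859 = [13; 4, 11, 19].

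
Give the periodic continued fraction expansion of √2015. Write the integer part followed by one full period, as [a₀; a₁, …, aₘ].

[44; 1, 7, 1, 88]

a₀ = ⌊√2015⌋ = 44.
With m₀=0, d₀=1 and mₖ₊₁ = dₖaₖ − mₖ, dₖ₊₁ = (n − mₖ₊₁²)/dₖ, aₖ₊₁ = ⌊(a₀+mₖ₊₁)/dₖ₊₁⌋:
  k=1: m=44, d=79, a=1
  k=2: m=35, d=10, a=7
  k=3: m=35, d=79, a=1
  k=4: m=44, d=1, a=88
d=1 and a=2a₀=88 at k=4, so the next step gives (m, d) = (44, 79) again — its k=1 value — and the period has length 4.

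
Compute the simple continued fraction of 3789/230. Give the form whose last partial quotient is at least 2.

[16; 2, 9, 12]

3789 = 16×230 + 109
230 = 2×109 + 12
109 = 9×12 + 1
12 = 12×1 + 0  (stop)
So 3789/230 = [16; 2, 9, 12].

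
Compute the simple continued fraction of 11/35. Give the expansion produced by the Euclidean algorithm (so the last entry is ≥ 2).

11 = 0*35 + 11
35 = 3*11 + 2
11 = 5*2 + 1
2 = 2*1 + 0  (stop)
So 11/35 = [0; 3, 5, 2].

[0; 3, 5, 2]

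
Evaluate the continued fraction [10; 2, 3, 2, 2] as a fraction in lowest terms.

Fold from the inside: start with 2/1.
  2 + 1/2 = 5/2
  3 + 2/5 = 17/5
  2 + 5/17 = 39/17
  10 + 17/39 = 407/39

407/39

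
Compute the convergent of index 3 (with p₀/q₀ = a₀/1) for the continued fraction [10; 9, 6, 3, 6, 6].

Using pₖ = aₖpₖ₋₁ + pₖ₋₂, qₖ = aₖqₖ₋₁ + qₖ₋₂ (with p₋₁=1, p₋₂=0, q₋₁=0, q₋₂=1):
  k=0: a=10, p=10, q=1
  k=1: a=9, p=91, q=9
  k=2: a=6, p=556, q=55
  k=3: a=3, p=1759, q=174

1759/174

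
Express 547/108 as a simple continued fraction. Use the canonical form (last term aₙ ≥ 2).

547 = 5×108 + 7
108 = 15×7 + 3
7 = 2×3 + 1
3 = 3×1 + 0  (stop)
So 547/108 = [5; 15, 2, 3].

[5; 15, 2, 3]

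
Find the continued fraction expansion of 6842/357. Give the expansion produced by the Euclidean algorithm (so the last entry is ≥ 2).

[19; 6, 19, 1, 2]

6842 = 19×357 + 59
357 = 6×59 + 3
59 = 19×3 + 2
3 = 1×2 + 1
2 = 2×1 + 0  (stop)
So 6842/357 = [19; 6, 19, 1, 2].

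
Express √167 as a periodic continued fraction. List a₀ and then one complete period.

[12; 1, 11, 1, 24]

a₀ = ⌊√167⌋ = 12.
With m₀=0, d₀=1 and mₖ₊₁ = dₖaₖ − mₖ, dₖ₊₁ = (n − mₖ₊₁²)/dₖ, aₖ₊₁ = ⌊(a₀+mₖ₊₁)/dₖ₊₁⌋:
  k=1: m=12, d=23, a=1
  k=2: m=11, d=2, a=11
  k=3: m=11, d=23, a=1
  k=4: m=12, d=1, a=24
d=1 and a=2a₀=24 at k=4, so the next step gives (m, d) = (12, 23) again — its k=1 value — and the period has length 4.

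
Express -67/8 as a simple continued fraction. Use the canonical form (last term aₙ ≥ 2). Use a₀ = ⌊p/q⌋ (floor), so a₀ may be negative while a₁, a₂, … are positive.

[-9; 1, 1, 1, 2]

-67 = -9*8 + 5
8 = 1*5 + 3
5 = 1*3 + 2
3 = 1*2 + 1
2 = 2*1 + 0  (stop)
So -67/8 = [-9; 1, 1, 1, 2].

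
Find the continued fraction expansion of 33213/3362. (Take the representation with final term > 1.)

33213 = 9*3362 + 2955
3362 = 1*2955 + 407
2955 = 7*407 + 106
407 = 3*106 + 89
106 = 1*89 + 17
89 = 5*17 + 4
17 = 4*4 + 1
4 = 4*1 + 0  (stop)
So 33213/3362 = [9; 1, 7, 3, 1, 5, 4, 4].

[9; 1, 7, 3, 1, 5, 4, 4]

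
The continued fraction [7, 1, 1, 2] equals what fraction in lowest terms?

Fold from the inside: start with 2/1.
  1 + 1/2 = 3/2
  1 + 2/3 = 5/3
  7 + 3/5 = 38/5

38/5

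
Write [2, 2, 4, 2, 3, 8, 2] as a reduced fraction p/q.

2971/1213

Fold from the inside: start with 2/1.
  8 + 1/2 = 17/2
  3 + 2/17 = 53/17
  2 + 17/53 = 123/53
  4 + 53/123 = 545/123
  2 + 123/545 = 1213/545
  2 + 545/1213 = 2971/1213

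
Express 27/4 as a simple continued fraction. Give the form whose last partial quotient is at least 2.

27 = 6·4 + 3
4 = 1·3 + 1
3 = 3·1 + 0  (stop)
So 27/4 = [6; 1, 3].

[6; 1, 3]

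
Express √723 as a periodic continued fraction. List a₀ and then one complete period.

a₀ = ⌊√723⌋ = 26.

[26; 1, 7, 1, 52]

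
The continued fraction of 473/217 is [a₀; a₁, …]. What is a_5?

473 = 2·217 + 39   →  a_0 = 2
217 = 5·39 + 22   →  a_1 = 5
39 = 1·22 + 17   →  a_2 = 1
22 = 1·17 + 5   →  a_3 = 1
17 = 3·5 + 2   →  a_4 = 3
5 = 2·2 + 1   →  a_5 = 2

2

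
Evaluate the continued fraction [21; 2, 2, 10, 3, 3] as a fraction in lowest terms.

11451/535

Fold from the inside: start with 3/1.
  3 + 1/3 = 10/3
  10 + 3/10 = 103/10
  2 + 10/103 = 216/103
  2 + 103/216 = 535/216
  21 + 216/535 = 11451/535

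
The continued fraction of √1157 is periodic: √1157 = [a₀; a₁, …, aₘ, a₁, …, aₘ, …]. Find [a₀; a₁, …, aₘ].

a₀ = ⌊√1157⌋ = 34.
With m₀=0, d₀=1 and mₖ₊₁ = dₖaₖ − mₖ, dₖ₊₁ = (n − mₖ₊₁²)/dₖ, aₖ₊₁ = ⌊(a₀+mₖ₊₁)/dₖ₊₁⌋:
  k=1: m=34, d=1, a=68
d=1 and a=2a₀=68 at k=1, so the next step gives (m, d) = (34, 1) again — its k=1 value — and the period has length 1.

[34; 68]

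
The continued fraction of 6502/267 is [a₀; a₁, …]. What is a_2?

6502 = 24·267 + 94   →  a_0 = 24
267 = 2·94 + 79   →  a_1 = 2
94 = 1·79 + 15   →  a_2 = 1

1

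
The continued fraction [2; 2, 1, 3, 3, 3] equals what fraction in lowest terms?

281/119

Fold from the inside: start with 3/1.
  3 + 1/3 = 10/3
  3 + 3/10 = 33/10
  1 + 10/33 = 43/33
  2 + 33/43 = 119/43
  2 + 43/119 = 281/119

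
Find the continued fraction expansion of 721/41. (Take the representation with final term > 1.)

[17; 1, 1, 2, 2, 3]

721 = 17·41 + 24
41 = 1·24 + 17
24 = 1·17 + 7
17 = 2·7 + 3
7 = 2·3 + 1
3 = 3·1 + 0  (stop)
So 721/41 = [17; 1, 1, 2, 2, 3].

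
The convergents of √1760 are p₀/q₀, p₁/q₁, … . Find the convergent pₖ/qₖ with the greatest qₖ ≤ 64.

881/21

√1760 = [41; 1, 19, 1, 82, …] (period length 4).
Convergents:
  p_0/q_0 = 41/1
  p_1/q_1 = 42/1
  p_2/q_2 = 839/20
  p_3/q_3 = 881/21
  p_4/q_4 = 73081/1742
q_3 = 21 ≤ 64 < 1742 = q_4, so the answer is 881/21.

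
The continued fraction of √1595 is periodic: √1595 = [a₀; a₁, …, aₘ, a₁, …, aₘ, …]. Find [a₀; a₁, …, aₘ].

[39; 1, 14, 1, 78]

a₀ = ⌊√1595⌋ = 39.
With m₀=0, d₀=1 and mₖ₊₁ = dₖaₖ − mₖ, dₖ₊₁ = (n − mₖ₊₁²)/dₖ, aₖ₊₁ = ⌊(a₀+mₖ₊₁)/dₖ₊₁⌋:
  k=1: m=39, d=74, a=1
  k=2: m=35, d=5, a=14
  k=3: m=35, d=74, a=1
  k=4: m=39, d=1, a=78
d=1 and a=2a₀=78 at k=4, so the next step gives (m, d) = (39, 74) again — its k=1 value — and the period has length 4.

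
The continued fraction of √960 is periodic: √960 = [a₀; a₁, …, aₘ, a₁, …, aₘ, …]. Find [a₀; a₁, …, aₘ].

a₀ = ⌊√960⌋ = 30.
With m₀=0, d₀=1 and mₖ₊₁ = dₖaₖ − mₖ, dₖ₊₁ = (n − mₖ₊₁²)/dₖ, aₖ₊₁ = ⌊(a₀+mₖ₊₁)/dₖ₊₁⌋:
  k=1: m=30, d=60, a=1
  k=2: m=30, d=1, a=60
d=1 and a=2a₀=60 at k=2, so the next step gives (m, d) = (30, 60) again — its k=1 value — and the period has length 2.

[30; 1, 60]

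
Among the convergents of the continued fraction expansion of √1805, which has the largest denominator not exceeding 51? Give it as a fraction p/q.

√1805 = [42; 2, 16, 2, 84, …] (period length 4).
Convergents:
  p_0/q_0 = 42/1
  p_1/q_1 = 85/2
  p_2/q_2 = 1402/33
  p_3/q_3 = 2889/68
q_2 = 33 ≤ 51 < 68 = q_3, so the answer is 1402/33.

1402/33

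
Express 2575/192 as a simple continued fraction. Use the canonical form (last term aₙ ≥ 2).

[13; 2, 2, 3, 11]

2575 = 13*192 + 79
192 = 2*79 + 34
79 = 2*34 + 11
34 = 3*11 + 1
11 = 11*1 + 0  (stop)
So 2575/192 = [13; 2, 2, 3, 11].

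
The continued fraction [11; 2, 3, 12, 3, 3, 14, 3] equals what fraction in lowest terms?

442097/38678

Fold from the inside: start with 3/1.
  14 + 1/3 = 43/3
  3 + 3/43 = 132/43
  3 + 43/132 = 439/132
  12 + 132/439 = 5400/439
  3 + 439/5400 = 16639/5400
  2 + 5400/16639 = 38678/16639
  11 + 16639/38678 = 442097/38678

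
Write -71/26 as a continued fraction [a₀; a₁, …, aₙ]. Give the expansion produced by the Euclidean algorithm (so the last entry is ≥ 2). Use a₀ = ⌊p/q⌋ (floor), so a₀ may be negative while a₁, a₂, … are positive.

-71 = -3*26 + 7
26 = 3*7 + 5
7 = 1*5 + 2
5 = 2*2 + 1
2 = 2*1 + 0  (stop)
So -71/26 = [-3; 3, 1, 2, 2].

[-3; 3, 1, 2, 2]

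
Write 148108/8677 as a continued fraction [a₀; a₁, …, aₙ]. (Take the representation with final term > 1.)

[17; 14, 2, 17, 8, 2]

148108 = 17×8677 + 599
8677 = 14×599 + 291
599 = 2×291 + 17
291 = 17×17 + 2
17 = 8×2 + 1
2 = 2×1 + 0  (stop)
So 148108/8677 = [17; 14, 2, 17, 8, 2].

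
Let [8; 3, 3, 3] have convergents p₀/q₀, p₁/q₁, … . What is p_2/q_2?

Using pₖ = aₖpₖ₋₁ + pₖ₋₂, qₖ = aₖqₖ₋₁ + qₖ₋₂ (with p₋₁=1, p₋₂=0, q₋₁=0, q₋₂=1):
  k=0: a=8, p=8, q=1
  k=1: a=3, p=25, q=3
  k=2: a=3, p=83, q=10

83/10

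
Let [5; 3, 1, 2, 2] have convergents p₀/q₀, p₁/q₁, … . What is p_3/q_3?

Using pₖ = aₖpₖ₋₁ + pₖ₋₂, qₖ = aₖqₖ₋₁ + qₖ₋₂ (with p₋₁=1, p₋₂=0, q₋₁=0, q₋₂=1):
  k=0: a=5, p=5, q=1
  k=1: a=3, p=16, q=3
  k=2: a=1, p=21, q=4
  k=3: a=2, p=58, q=11

58/11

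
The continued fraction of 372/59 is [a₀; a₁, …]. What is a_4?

372 = 6·59 + 18   →  a_0 = 6
59 = 3·18 + 5   →  a_1 = 3
18 = 3·5 + 3   →  a_2 = 3
5 = 1·3 + 2   →  a_3 = 1
3 = 1·2 + 1   →  a_4 = 1

1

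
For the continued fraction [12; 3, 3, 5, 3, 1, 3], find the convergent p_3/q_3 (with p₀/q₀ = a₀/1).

Using pₖ = aₖpₖ₋₁ + pₖ₋₂, qₖ = aₖqₖ₋₁ + qₖ₋₂ (with p₋₁=1, p₋₂=0, q₋₁=0, q₋₂=1):
  k=0: a=12, p=12, q=1
  k=1: a=3, p=37, q=3
  k=2: a=3, p=123, q=10
  k=3: a=5, p=652, q=53

652/53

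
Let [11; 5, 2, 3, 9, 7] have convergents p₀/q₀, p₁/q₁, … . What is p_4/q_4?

Using pₖ = aₖpₖ₋₁ + pₖ₋₂, qₖ = aₖqₖ₋₁ + qₖ₋₂ (with p₋₁=1, p₋₂=0, q₋₁=0, q₋₂=1):
  k=0: a=11, p=11, q=1
  k=1: a=5, p=56, q=5
  k=2: a=2, p=123, q=11
  k=3: a=3, p=425, q=38
  k=4: a=9, p=3948, q=353

3948/353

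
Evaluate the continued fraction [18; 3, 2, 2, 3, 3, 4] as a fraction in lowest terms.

15037/822

Using pₖ = aₖpₖ₋₁ + pₖ₋₂ and qₖ = aₖqₖ₋₁ + qₖ₋₂:
  k=0: a=18, p=18, q=1
  k=1: a=3, p=55, q=3
  k=2: a=2, p=128, q=7
  k=3: a=2, p=311, q=17
  k=4: a=3, p=1061, q=58
  k=5: a=3, p=3494, q=191
  k=6: a=4, p=15037, q=822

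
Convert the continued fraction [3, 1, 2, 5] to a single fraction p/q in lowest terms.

Fold from the inside: start with 5/1.
  2 + 1/5 = 11/5
  1 + 5/11 = 16/11
  3 + 11/16 = 59/16

59/16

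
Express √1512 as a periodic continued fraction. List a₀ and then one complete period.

a₀ = ⌊√1512⌋ = 38.
With m₀=0, d₀=1 and mₖ₊₁ = dₖaₖ − mₖ, dₖ₊₁ = (n − mₖ₊₁²)/dₖ, aₖ₊₁ = ⌊(a₀+mₖ₊₁)/dₖ₊₁⌋:
  k=1: m=38, d=68, a=1
  k=2: m=30, d=9, a=7
  k=3: m=33, d=47, a=1
  k=4: m=14, d=28, a=1
  k=5: m=14, d=47, a=1
  k=6: m=33, d=9, a=7
  k=7: m=30, d=68, a=1
  k=8: m=38, d=1, a=76
d=1 and a=2a₀=76 at k=8, so the next step gives (m, d) = (38, 68) again — its k=1 value — and the period has length 8.

[38; 1, 7, 1, 1, 1, 7, 1, 76]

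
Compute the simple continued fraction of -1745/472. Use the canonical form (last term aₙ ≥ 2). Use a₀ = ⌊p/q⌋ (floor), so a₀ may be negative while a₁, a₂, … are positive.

[-4; 3, 3, 3, 14]

-1745 = -4×472 + 143
472 = 3×143 + 43
143 = 3×43 + 14
43 = 3×14 + 1
14 = 14×1 + 0  (stop)
So -1745/472 = [-4; 3, 3, 3, 14].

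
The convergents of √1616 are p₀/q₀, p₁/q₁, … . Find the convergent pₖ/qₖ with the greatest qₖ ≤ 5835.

√1616 = [40; 5, 80, …] (period length 2).
Convergents:
  p_0/q_0 = 40/1
  p_1/q_1 = 201/5
  p_2/q_2 = 16120/401
  p_3/q_3 = 80801/2010
  p_4/q_4 = 6480200/161201
q_3 = 2010 ≤ 5835 < 161201 = q_4, so the answer is 80801/2010.

80801/2010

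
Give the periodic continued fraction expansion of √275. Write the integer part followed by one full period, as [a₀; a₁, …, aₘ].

[16; 1, 1, 2, 1, 1, 32]

a₀ = ⌊√275⌋ = 16.
With m₀=0, d₀=1 and mₖ₊₁ = dₖaₖ − mₖ, dₖ₊₁ = (n − mₖ₊₁²)/dₖ, aₖ₊₁ = ⌊(a₀+mₖ₊₁)/dₖ₊₁⌋:
  k=1: m=16, d=19, a=1
  k=2: m=3, d=14, a=1
  k=3: m=11, d=11, a=2
  k=4: m=11, d=14, a=1
  k=5: m=3, d=19, a=1
  k=6: m=16, d=1, a=32
d=1 and a=2a₀=32 at k=6, so the next step gives (m, d) = (16, 19) again — its k=1 value — and the period has length 6.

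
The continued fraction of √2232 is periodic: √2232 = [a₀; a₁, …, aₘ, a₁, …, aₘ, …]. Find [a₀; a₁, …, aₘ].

a₀ = ⌊√2232⌋ = 47.
With m₀=0, d₀=1 and mₖ₊₁ = dₖaₖ − mₖ, dₖ₊₁ = (n − mₖ₊₁²)/dₖ, aₖ₊₁ = ⌊(a₀+mₖ₊₁)/dₖ₊₁⌋:
  k=1: m=47, d=23, a=4
  k=2: m=45, d=9, a=10
  k=3: m=45, d=23, a=4
  k=4: m=47, d=1, a=94
d=1 and a=2a₀=94 at k=4, so the next step gives (m, d) = (47, 23) again — its k=1 value — and the period has length 4.

[47; 4, 10, 4, 94]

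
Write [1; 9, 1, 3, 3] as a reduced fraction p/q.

Fold from the inside: start with 3/1.
  3 + 1/3 = 10/3
  1 + 3/10 = 13/10
  9 + 10/13 = 127/13
  1 + 13/127 = 140/127

140/127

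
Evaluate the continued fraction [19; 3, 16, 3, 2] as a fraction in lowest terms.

6745/349

Using pₖ = aₖpₖ₋₁ + pₖ₋₂ and qₖ = aₖqₖ₋₁ + qₖ₋₂:
  k=0: a=19, p=19, q=1
  k=1: a=3, p=58, q=3
  k=2: a=16, p=947, q=49
  k=3: a=3, p=2899, q=150
  k=4: a=2, p=6745, q=349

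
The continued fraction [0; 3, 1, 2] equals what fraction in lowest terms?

Using pₖ = aₖpₖ₋₁ + pₖ₋₂ and qₖ = aₖqₖ₋₁ + qₖ₋₂:
  k=0: a=0, p=0, q=1
  k=1: a=3, p=1, q=3
  k=2: a=1, p=1, q=4
  k=3: a=2, p=3, q=11

3/11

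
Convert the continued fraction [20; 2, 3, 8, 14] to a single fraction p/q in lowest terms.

16733/819

Using pₖ = aₖpₖ₋₁ + pₖ₋₂ and qₖ = aₖqₖ₋₁ + qₖ₋₂:
  k=0: a=20, p=20, q=1
  k=1: a=2, p=41, q=2
  k=2: a=3, p=143, q=7
  k=3: a=8, p=1185, q=58
  k=4: a=14, p=16733, q=819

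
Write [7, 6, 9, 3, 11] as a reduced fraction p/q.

13869/1936

Using pₖ = aₖpₖ₋₁ + pₖ₋₂ and qₖ = aₖqₖ₋₁ + qₖ₋₂:
  k=0: a=7, p=7, q=1
  k=1: a=6, p=43, q=6
  k=2: a=9, p=394, q=55
  k=3: a=3, p=1225, q=171
  k=4: a=11, p=13869, q=1936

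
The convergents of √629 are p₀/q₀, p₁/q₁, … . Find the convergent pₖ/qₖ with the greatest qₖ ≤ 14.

326/13

√629 = [25; 12, 1, 1, 12, 50, …] (period length 5).
Convergents:
  p_0/q_0 = 25/1
  p_1/q_1 = 301/12
  p_2/q_2 = 326/13
  p_3/q_3 = 627/25
q_2 = 13 ≤ 14 < 25 = q_3, so the answer is 326/13.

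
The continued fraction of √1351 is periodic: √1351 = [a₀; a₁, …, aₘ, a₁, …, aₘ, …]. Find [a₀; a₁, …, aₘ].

[36; 1, 3, 10, 3, 1, 72]

a₀ = ⌊√1351⌋ = 36.
With m₀=0, d₀=1 and mₖ₊₁ = dₖaₖ − mₖ, dₖ₊₁ = (n − mₖ₊₁²)/dₖ, aₖ₊₁ = ⌊(a₀+mₖ₊₁)/dₖ₊₁⌋:
  k=1: m=36, d=55, a=1
  k=2: m=19, d=18, a=3
  k=3: m=35, d=7, a=10
  k=4: m=35, d=18, a=3
  k=5: m=19, d=55, a=1
  k=6: m=36, d=1, a=72
d=1 and a=2a₀=72 at k=6, so the next step gives (m, d) = (36, 55) again — its k=1 value — and the period has length 6.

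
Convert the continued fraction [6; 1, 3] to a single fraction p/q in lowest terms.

27/4

Using pₖ = aₖpₖ₋₁ + pₖ₋₂ and qₖ = aₖqₖ₋₁ + qₖ₋₂:
  k=0: a=6, p=6, q=1
  k=1: a=1, p=7, q=1
  k=2: a=3, p=27, q=4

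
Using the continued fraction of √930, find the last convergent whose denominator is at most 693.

√930 = [30; 2, 60, …] (period length 2).
Convergents:
  p_0/q_0 = 30/1
  p_1/q_1 = 61/2
  p_2/q_2 = 3690/121
  p_3/q_3 = 7441/244
  p_4/q_4 = 450150/14761
q_3 = 244 ≤ 693 < 14761 = q_4, so the answer is 7441/244.

7441/244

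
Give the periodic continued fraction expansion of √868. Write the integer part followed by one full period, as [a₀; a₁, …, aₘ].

[29; 2, 6, 19, 2, 19, 6, 2, 58]

a₀ = ⌊√868⌋ = 29.
With m₀=0, d₀=1 and mₖ₊₁ = dₖaₖ − mₖ, dₖ₊₁ = (n − mₖ₊₁²)/dₖ, aₖ₊₁ = ⌊(a₀+mₖ₊₁)/dₖ₊₁⌋:
  k=1: m=29, d=27, a=2
  k=2: m=25, d=9, a=6
  k=3: m=29, d=3, a=19
  k=4: m=28, d=28, a=2
  k=5: m=28, d=3, a=19
  k=6: m=29, d=9, a=6
  k=7: m=25, d=27, a=2
  k=8: m=29, d=1, a=58
d=1 and a=2a₀=58 at k=8, so the next step gives (m, d) = (29, 27) again — its k=1 value — and the period has length 8.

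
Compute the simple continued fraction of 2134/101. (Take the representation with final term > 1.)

2134 = 21*101 + 13
101 = 7*13 + 10
13 = 1*10 + 3
10 = 3*3 + 1
3 = 3*1 + 0  (stop)
So 2134/101 = [21; 7, 1, 3, 3].

[21; 7, 1, 3, 3]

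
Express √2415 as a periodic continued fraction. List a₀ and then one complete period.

[49; 7, 98]

a₀ = ⌊√2415⌋ = 49.
With m₀=0, d₀=1 and mₖ₊₁ = dₖaₖ − mₖ, dₖ₊₁ = (n − mₖ₊₁²)/dₖ, aₖ₊₁ = ⌊(a₀+mₖ₊₁)/dₖ₊₁⌋:
  k=1: m=49, d=14, a=7
  k=2: m=49, d=1, a=98
d=1 and a=2a₀=98 at k=2, so the next step gives (m, d) = (49, 14) again — its k=1 value — and the period has length 2.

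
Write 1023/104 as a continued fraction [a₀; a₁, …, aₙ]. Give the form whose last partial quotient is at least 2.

[9; 1, 5, 8, 2]

1023 = 9·104 + 87
104 = 1·87 + 17
87 = 5·17 + 2
17 = 8·2 + 1
2 = 2·1 + 0  (stop)
So 1023/104 = [9; 1, 5, 8, 2].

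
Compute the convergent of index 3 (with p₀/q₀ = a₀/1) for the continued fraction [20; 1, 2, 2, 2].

145/7

Using pₖ = aₖpₖ₋₁ + pₖ₋₂, qₖ = aₖqₖ₋₁ + qₖ₋₂ (with p₋₁=1, p₋₂=0, q₋₁=0, q₋₂=1):
  k=0: a=20, p=20, q=1
  k=1: a=1, p=21, q=1
  k=2: a=2, p=62, q=3
  k=3: a=2, p=145, q=7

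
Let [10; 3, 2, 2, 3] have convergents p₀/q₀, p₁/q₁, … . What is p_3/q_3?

175/17

Using pₖ = aₖpₖ₋₁ + pₖ₋₂, qₖ = aₖqₖ₋₁ + qₖ₋₂ (with p₋₁=1, p₋₂=0, q₋₁=0, q₋₂=1):
  k=0: a=10, p=10, q=1
  k=1: a=3, p=31, q=3
  k=2: a=2, p=72, q=7
  k=3: a=2, p=175, q=17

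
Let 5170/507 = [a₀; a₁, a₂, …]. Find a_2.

5170 = 10·507 + 100   →  a_0 = 10
507 = 5·100 + 7   →  a_1 = 5
100 = 14·7 + 2   →  a_2 = 14

14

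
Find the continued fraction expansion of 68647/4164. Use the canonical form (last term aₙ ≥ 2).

68647 = 16·4164 + 2023
4164 = 2·2023 + 118
2023 = 17·118 + 17
118 = 6·17 + 16
17 = 1·16 + 1
16 = 16·1 + 0  (stop)
So 68647/4164 = [16; 2, 17, 6, 1, 16].

[16; 2, 17, 6, 1, 16]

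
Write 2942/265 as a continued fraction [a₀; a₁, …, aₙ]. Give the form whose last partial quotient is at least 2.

[11; 9, 1, 4, 2, 2]

2942 = 11*265 + 27
265 = 9*27 + 22
27 = 1*22 + 5
22 = 4*5 + 2
5 = 2*2 + 1
2 = 2*1 + 0  (stop)
So 2942/265 = [11; 9, 1, 4, 2, 2].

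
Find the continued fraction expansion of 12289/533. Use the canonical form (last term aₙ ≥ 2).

12289 = 23×533 + 30
533 = 17×30 + 23
30 = 1×23 + 7
23 = 3×7 + 2
7 = 3×2 + 1
2 = 2×1 + 0  (stop)
So 12289/533 = [23; 17, 1, 3, 3, 2].

[23; 17, 1, 3, 3, 2]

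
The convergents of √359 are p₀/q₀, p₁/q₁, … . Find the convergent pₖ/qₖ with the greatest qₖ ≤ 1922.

√359 = [18; 1, 17, 1, 36, …] (period length 4).
Convergents:
  p_0/q_0 = 18/1
  p_1/q_1 = 19/1
  p_2/q_2 = 341/18
  p_3/q_3 = 360/19
  p_4/q_4 = 13301/702
  p_5/q_5 = 13661/721
  p_6/q_6 = 245538/12959
q_5 = 721 ≤ 1922 < 12959 = q_6, so the answer is 13661/721.

13661/721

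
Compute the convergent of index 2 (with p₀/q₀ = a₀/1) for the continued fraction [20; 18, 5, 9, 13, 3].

Using pₖ = aₖpₖ₋₁ + pₖ₋₂, qₖ = aₖqₖ₋₁ + qₖ₋₂ (with p₋₁=1, p₋₂=0, q₋₁=0, q₋₂=1):
  k=0: a=20, p=20, q=1
  k=1: a=18, p=361, q=18
  k=2: a=5, p=1825, q=91

1825/91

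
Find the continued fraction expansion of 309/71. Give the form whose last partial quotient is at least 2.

[4; 2, 1, 5, 4]

309 = 4×71 + 25
71 = 2×25 + 21
25 = 1×21 + 4
21 = 5×4 + 1
4 = 4×1 + 0  (stop)
So 309/71 = [4; 2, 1, 5, 4].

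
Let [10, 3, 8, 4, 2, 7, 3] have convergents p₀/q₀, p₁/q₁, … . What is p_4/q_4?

Using pₖ = aₖpₖ₋₁ + pₖ₋₂, qₖ = aₖqₖ₋₁ + qₖ₋₂ (with p₋₁=1, p₋₂=0, q₋₁=0, q₋₂=1):
  k=0: a=10, p=10, q=1
  k=1: a=3, p=31, q=3
  k=2: a=8, p=258, q=25
  k=3: a=4, p=1063, q=103
  k=4: a=2, p=2384, q=231

2384/231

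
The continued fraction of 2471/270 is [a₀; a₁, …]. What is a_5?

2471 = 9·270 + 41   →  a_0 = 9
270 = 6·41 + 24   →  a_1 = 6
41 = 1·24 + 17   →  a_2 = 1
24 = 1·17 + 7   →  a_3 = 1
17 = 2·7 + 3   →  a_4 = 2
7 = 2·3 + 1   →  a_5 = 2

2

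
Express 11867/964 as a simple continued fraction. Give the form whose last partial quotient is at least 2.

[12; 3, 4, 2, 6, 5]

11867 = 12·964 + 299
964 = 3·299 + 67
299 = 4·67 + 31
67 = 2·31 + 5
31 = 6·5 + 1
5 = 5·1 + 0  (stop)
So 11867/964 = [12; 3, 4, 2, 6, 5].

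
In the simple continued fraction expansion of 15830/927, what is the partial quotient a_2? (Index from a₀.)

17

15830 = 17·927 + 71   →  a_0 = 17
927 = 13·71 + 4   →  a_1 = 13
71 = 17·4 + 3   →  a_2 = 17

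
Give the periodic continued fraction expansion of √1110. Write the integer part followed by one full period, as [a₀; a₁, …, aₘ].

[33; 3, 6, 3, 66]

a₀ = ⌊√1110⌋ = 33.
With m₀=0, d₀=1 and mₖ₊₁ = dₖaₖ − mₖ, dₖ₊₁ = (n − mₖ₊₁²)/dₖ, aₖ₊₁ = ⌊(a₀+mₖ₊₁)/dₖ₊₁⌋:
  k=1: m=33, d=21, a=3
  k=2: m=30, d=10, a=6
  k=3: m=30, d=21, a=3
  k=4: m=33, d=1, a=66
d=1 and a=2a₀=66 at k=4, so the next step gives (m, d) = (33, 21) again — its k=1 value — and the period has length 4.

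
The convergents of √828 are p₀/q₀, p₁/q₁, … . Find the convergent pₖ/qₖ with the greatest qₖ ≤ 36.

892/31

√828 = [28; 1, 3, 2, 3, 1, 56, …] (period length 6).
Convergents:
  p_0/q_0 = 28/1
  p_1/q_1 = 29/1
  p_2/q_2 = 115/4
  p_3/q_3 = 259/9
  p_4/q_4 = 892/31
  p_5/q_5 = 1151/40
q_4 = 31 ≤ 36 < 40 = q_5, so the answer is 892/31.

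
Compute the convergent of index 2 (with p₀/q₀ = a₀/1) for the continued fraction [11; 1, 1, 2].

Using pₖ = aₖpₖ₋₁ + pₖ₋₂, qₖ = aₖqₖ₋₁ + qₖ₋₂ (with p₋₁=1, p₋₂=0, q₋₁=0, q₋₂=1):
  k=0: a=11, p=11, q=1
  k=1: a=1, p=12, q=1
  k=2: a=1, p=23, q=2

23/2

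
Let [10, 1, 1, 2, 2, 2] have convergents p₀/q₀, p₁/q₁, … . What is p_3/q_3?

53/5

Using pₖ = aₖpₖ₋₁ + pₖ₋₂, qₖ = aₖqₖ₋₁ + qₖ₋₂ (with p₋₁=1, p₋₂=0, q₋₁=0, q₋₂=1):
  k=0: a=10, p=10, q=1
  k=1: a=1, p=11, q=1
  k=2: a=1, p=21, q=2
  k=3: a=2, p=53, q=5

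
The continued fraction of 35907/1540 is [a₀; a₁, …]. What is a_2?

35907 = 23·1540 + 487   →  a_0 = 23
1540 = 3·487 + 79   →  a_1 = 3
487 = 6·79 + 13   →  a_2 = 6

6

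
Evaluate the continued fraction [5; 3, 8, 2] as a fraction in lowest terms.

282/53

Fold from the inside: start with 2/1.
  8 + 1/2 = 17/2
  3 + 2/17 = 53/17
  5 + 17/53 = 282/53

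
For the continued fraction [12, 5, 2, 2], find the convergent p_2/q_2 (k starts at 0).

134/11

Using pₖ = aₖpₖ₋₁ + pₖ₋₂, qₖ = aₖqₖ₋₁ + qₖ₋₂ (with p₋₁=1, p₋₂=0, q₋₁=0, q₋₂=1):
  k=0: a=12, p=12, q=1
  k=1: a=5, p=61, q=5
  k=2: a=2, p=134, q=11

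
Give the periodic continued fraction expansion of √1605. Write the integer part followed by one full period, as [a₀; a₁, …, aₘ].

[40; 16, 80]

a₀ = ⌊√1605⌋ = 40.
With m₀=0, d₀=1 and mₖ₊₁ = dₖaₖ − mₖ, dₖ₊₁ = (n − mₖ₊₁²)/dₖ, aₖ₊₁ = ⌊(a₀+mₖ₊₁)/dₖ₊₁⌋:
  k=1: m=40, d=5, a=16
  k=2: m=40, d=1, a=80
d=1 and a=2a₀=80 at k=2, so the next step gives (m, d) = (40, 5) again — its k=1 value — and the period has length 2.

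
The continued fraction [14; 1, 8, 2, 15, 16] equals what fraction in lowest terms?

Fold from the inside: start with 16/1.
  15 + 1/16 = 241/16
  2 + 16/241 = 498/241
  8 + 241/498 = 4225/498
  1 + 498/4225 = 4723/4225
  14 + 4225/4723 = 70347/4723

70347/4723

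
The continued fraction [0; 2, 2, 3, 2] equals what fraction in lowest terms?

16/39

Using pₖ = aₖpₖ₋₁ + pₖ₋₂ and qₖ = aₖqₖ₋₁ + qₖ₋₂:
  k=0: a=0, p=0, q=1
  k=1: a=2, p=1, q=2
  k=2: a=2, p=2, q=5
  k=3: a=3, p=7, q=17
  k=4: a=2, p=16, q=39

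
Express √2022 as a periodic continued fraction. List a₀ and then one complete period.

[44; 1, 28, 1, 88]

a₀ = ⌊√2022⌋ = 44.
With m₀=0, d₀=1 and mₖ₊₁ = dₖaₖ − mₖ, dₖ₊₁ = (n − mₖ₊₁²)/dₖ, aₖ₊₁ = ⌊(a₀+mₖ₊₁)/dₖ₊₁⌋:
  k=1: m=44, d=86, a=1
  k=2: m=42, d=3, a=28
  k=3: m=42, d=86, a=1
  k=4: m=44, d=1, a=88
d=1 and a=2a₀=88 at k=4, so the next step gives (m, d) = (44, 86) again — its k=1 value — and the period has length 4.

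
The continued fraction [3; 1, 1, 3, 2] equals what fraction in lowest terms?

Fold from the inside: start with 2/1.
  3 + 1/2 = 7/2
  1 + 2/7 = 9/7
  1 + 7/9 = 16/9
  3 + 9/16 = 57/16

57/16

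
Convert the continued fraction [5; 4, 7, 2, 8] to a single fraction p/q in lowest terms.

2752/525

Using pₖ = aₖpₖ₋₁ + pₖ₋₂ and qₖ = aₖqₖ₋₁ + qₖ₋₂:
  k=0: a=5, p=5, q=1
  k=1: a=4, p=21, q=4
  k=2: a=7, p=152, q=29
  k=3: a=2, p=325, q=62
  k=4: a=8, p=2752, q=525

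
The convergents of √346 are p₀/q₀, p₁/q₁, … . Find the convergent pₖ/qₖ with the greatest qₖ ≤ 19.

√346 = [18; 1, 1, 1, 1, 36, …] (period length 5).
Convergents:
  p_0/q_0 = 18/1
  p_1/q_1 = 19/1
  p_2/q_2 = 37/2
  p_3/q_3 = 56/3
  p_4/q_4 = 93/5
  p_5/q_5 = 3404/183
q_4 = 5 ≤ 19 < 183 = q_5, so the answer is 93/5.

93/5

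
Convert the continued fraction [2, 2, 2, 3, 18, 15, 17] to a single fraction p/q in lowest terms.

192697/79905

Fold from the inside: start with 17/1.
  15 + 1/17 = 256/17
  18 + 17/256 = 4625/256
  3 + 256/4625 = 14131/4625
  2 + 4625/14131 = 32887/14131
  2 + 14131/32887 = 79905/32887
  2 + 32887/79905 = 192697/79905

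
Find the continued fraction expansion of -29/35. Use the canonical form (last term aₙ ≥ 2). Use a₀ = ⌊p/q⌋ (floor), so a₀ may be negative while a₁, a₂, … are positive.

-29 = -1×35 + 6
35 = 5×6 + 5
6 = 1×5 + 1
5 = 5×1 + 0  (stop)
So -29/35 = [-1; 5, 1, 5].

[-1; 5, 1, 5]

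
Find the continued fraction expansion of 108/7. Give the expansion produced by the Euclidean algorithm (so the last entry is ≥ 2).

108 = 15*7 + 3
7 = 2*3 + 1
3 = 3*1 + 0  (stop)
So 108/7 = [15; 2, 3].

[15; 2, 3]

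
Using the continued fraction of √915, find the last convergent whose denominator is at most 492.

7290/241

√915 = [30; 4, 60, …] (period length 2).
Convergents:
  p_0/q_0 = 30/1
  p_1/q_1 = 121/4
  p_2/q_2 = 7290/241
  p_3/q_3 = 29281/968
q_2 = 241 ≤ 492 < 968 = q_3, so the answer is 7290/241.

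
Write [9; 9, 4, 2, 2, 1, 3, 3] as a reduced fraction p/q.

Using pₖ = aₖpₖ₋₁ + pₖ₋₂ and qₖ = aₖqₖ₋₁ + qₖ₋₂:
  k=0: a=9, p=9, q=1
  k=1: a=9, p=82, q=9
  k=2: a=4, p=337, q=37
  k=3: a=2, p=756, q=83
  k=4: a=2, p=1849, q=203
  k=5: a=1, p=2605, q=286
  k=6: a=3, p=9664, q=1061
  k=7: a=3, p=31597, q=3469

31597/3469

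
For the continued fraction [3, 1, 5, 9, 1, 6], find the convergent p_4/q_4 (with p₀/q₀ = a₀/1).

234/61

Using pₖ = aₖpₖ₋₁ + pₖ₋₂, qₖ = aₖqₖ₋₁ + qₖ₋₂ (with p₋₁=1, p₋₂=0, q₋₁=0, q₋₂=1):
  k=0: a=3, p=3, q=1
  k=1: a=1, p=4, q=1
  k=2: a=5, p=23, q=6
  k=3: a=9, p=211, q=55
  k=4: a=1, p=234, q=61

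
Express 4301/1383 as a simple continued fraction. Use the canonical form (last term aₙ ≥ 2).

[3; 9, 10, 7, 2]

4301 = 3·1383 + 152
1383 = 9·152 + 15
152 = 10·15 + 2
15 = 7·2 + 1
2 = 2·1 + 0  (stop)
So 4301/1383 = [3; 9, 10, 7, 2].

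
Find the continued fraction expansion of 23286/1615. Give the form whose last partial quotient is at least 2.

23286 = 14·1615 + 676
1615 = 2·676 + 263
676 = 2·263 + 150
263 = 1·150 + 113
150 = 1·113 + 37
113 = 3·37 + 2
37 = 18·2 + 1
2 = 2·1 + 0  (stop)
So 23286/1615 = [14; 2, 2, 1, 1, 3, 18, 2].

[14; 2, 2, 1, 1, 3, 18, 2]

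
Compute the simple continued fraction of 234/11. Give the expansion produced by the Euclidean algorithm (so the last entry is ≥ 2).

[21; 3, 1, 2]

234 = 21×11 + 3
11 = 3×3 + 2
3 = 1×2 + 1
2 = 2×1 + 0  (stop)
So 234/11 = [21; 3, 1, 2].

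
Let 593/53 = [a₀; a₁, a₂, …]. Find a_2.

3

593 = 11·53 + 10   →  a_0 = 11
53 = 5·10 + 3   →  a_1 = 5
10 = 3·3 + 1   →  a_2 = 3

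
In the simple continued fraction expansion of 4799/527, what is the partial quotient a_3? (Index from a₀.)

4799 = 9·527 + 56   →  a_0 = 9
527 = 9·56 + 23   →  a_1 = 9
56 = 2·23 + 10   →  a_2 = 2
23 = 2·10 + 3   →  a_3 = 2

2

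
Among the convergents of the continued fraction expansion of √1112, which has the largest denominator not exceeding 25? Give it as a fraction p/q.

767/23

√1112 = [33; 2, 1, 7, 1, 2, 66, …] (period length 6).
Convergents:
  p_0/q_0 = 33/1
  p_1/q_1 = 67/2
  p_2/q_2 = 100/3
  p_3/q_3 = 767/23
  p_4/q_4 = 867/26
q_3 = 23 ≤ 25 < 26 = q_4, so the answer is 767/23.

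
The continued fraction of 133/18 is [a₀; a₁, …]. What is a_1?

133 = 7·18 + 7   →  a_0 = 7
18 = 2·7 + 4   →  a_1 = 2

2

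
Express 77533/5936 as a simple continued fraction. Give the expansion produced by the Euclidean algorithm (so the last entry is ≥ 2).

[13; 16, 3, 1, 4, 19]

77533 = 13*5936 + 365
5936 = 16*365 + 96
365 = 3*96 + 77
96 = 1*77 + 19
77 = 4*19 + 1
19 = 19*1 + 0  (stop)
So 77533/5936 = [13; 16, 3, 1, 4, 19].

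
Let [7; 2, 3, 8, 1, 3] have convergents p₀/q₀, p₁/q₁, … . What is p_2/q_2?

Using pₖ = aₖpₖ₋₁ + pₖ₋₂, qₖ = aₖqₖ₋₁ + qₖ₋₂ (with p₋₁=1, p₋₂=0, q₋₁=0, q₋₂=1):
  k=0: a=7, p=7, q=1
  k=1: a=2, p=15, q=2
  k=2: a=3, p=52, q=7

52/7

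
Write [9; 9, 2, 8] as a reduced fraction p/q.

Fold from the inside: start with 8/1.
  2 + 1/8 = 17/8
  9 + 8/17 = 161/17
  9 + 17/161 = 1466/161

1466/161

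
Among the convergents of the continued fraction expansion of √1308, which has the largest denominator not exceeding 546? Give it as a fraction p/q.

√1308 = [36; 6, 72, …] (period length 2).
Convergents:
  p_0/q_0 = 36/1
  p_1/q_1 = 217/6
  p_2/q_2 = 15660/433
  p_3/q_3 = 94177/2604
q_2 = 433 ≤ 546 < 2604 = q_3, so the answer is 15660/433.

15660/433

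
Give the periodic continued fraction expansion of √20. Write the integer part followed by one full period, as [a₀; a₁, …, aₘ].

[4; 2, 8]

a₀ = ⌊√20⌋ = 4.
With m₀=0, d₀=1 and mₖ₊₁ = dₖaₖ − mₖ, dₖ₊₁ = (n − mₖ₊₁²)/dₖ, aₖ₊₁ = ⌊(a₀+mₖ₊₁)/dₖ₊₁⌋:
  k=1: m=4, d=4, a=2
  k=2: m=4, d=1, a=8
d=1 and a=2a₀=8 at k=2, so the next step gives (m, d) = (4, 4) again — its k=1 value — and the period has length 2.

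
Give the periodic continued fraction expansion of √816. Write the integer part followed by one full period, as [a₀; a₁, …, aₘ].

[28; 1, 1, 3, 3, 3, 1, 1, 56]

a₀ = ⌊√816⌋ = 28.
With m₀=0, d₀=1 and mₖ₊₁ = dₖaₖ − mₖ, dₖ₊₁ = (n − mₖ₊₁²)/dₖ, aₖ₊₁ = ⌊(a₀+mₖ₊₁)/dₖ₊₁⌋:
  k=1: m=28, d=32, a=1
  k=2: m=4, d=25, a=1
  k=3: m=21, d=15, a=3
  k=4: m=24, d=16, a=3
  k=5: m=24, d=15, a=3
  k=6: m=21, d=25, a=1
  k=7: m=4, d=32, a=1
  k=8: m=28, d=1, a=56
d=1 and a=2a₀=56 at k=8, so the next step gives (m, d) = (28, 32) again — its k=1 value — and the period has length 8.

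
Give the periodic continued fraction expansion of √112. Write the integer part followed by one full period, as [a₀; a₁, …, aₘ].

[10; 1, 1, 2, 1, 1, 20]

a₀ = ⌊√112⌋ = 10.
With m₀=0, d₀=1 and mₖ₊₁ = dₖaₖ − mₖ, dₖ₊₁ = (n − mₖ₊₁²)/dₖ, aₖ₊₁ = ⌊(a₀+mₖ₊₁)/dₖ₊₁⌋:
  k=1: m=10, d=12, a=1
  k=2: m=2, d=9, a=1
  k=3: m=7, d=7, a=2
  k=4: m=7, d=9, a=1
  k=5: m=2, d=12, a=1
  k=6: m=10, d=1, a=20
d=1 and a=2a₀=20 at k=6, so the next step gives (m, d) = (10, 12) again — its k=1 value — and the period has length 6.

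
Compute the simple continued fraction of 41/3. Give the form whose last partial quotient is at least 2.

41 = 13×3 + 2
3 = 1×2 + 1
2 = 2×1 + 0  (stop)
So 41/3 = [13; 1, 2].

[13; 1, 2]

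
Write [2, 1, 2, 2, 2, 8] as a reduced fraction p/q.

Fold from the inside: start with 8/1.
  2 + 1/8 = 17/8
  2 + 8/17 = 42/17
  2 + 17/42 = 101/42
  1 + 42/101 = 143/101
  2 + 101/143 = 387/143

387/143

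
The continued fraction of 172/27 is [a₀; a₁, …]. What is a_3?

2

172 = 6·27 + 10   →  a_0 = 6
27 = 2·10 + 7   →  a_1 = 2
10 = 1·7 + 3   →  a_2 = 1
7 = 2·3 + 1   →  a_3 = 2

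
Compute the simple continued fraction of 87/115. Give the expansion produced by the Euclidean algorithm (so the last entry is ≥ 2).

[0; 1, 3, 9, 3]

87 = 0·115 + 87
115 = 1·87 + 28
87 = 3·28 + 3
28 = 9·3 + 1
3 = 3·1 + 0  (stop)
So 87/115 = [0; 1, 3, 9, 3].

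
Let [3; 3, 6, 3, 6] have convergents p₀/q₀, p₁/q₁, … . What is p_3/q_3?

Using pₖ = aₖpₖ₋₁ + pₖ₋₂, qₖ = aₖqₖ₋₁ + qₖ₋₂ (with p₋₁=1, p₋₂=0, q₋₁=0, q₋₂=1):
  k=0: a=3, p=3, q=1
  k=1: a=3, p=10, q=3
  k=2: a=6, p=63, q=19
  k=3: a=3, p=199, q=60

199/60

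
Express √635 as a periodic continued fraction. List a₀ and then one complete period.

[25; 5, 50]

a₀ = ⌊√635⌋ = 25.
With m₀=0, d₀=1 and mₖ₊₁ = dₖaₖ − mₖ, dₖ₊₁ = (n − mₖ₊₁²)/dₖ, aₖ₊₁ = ⌊(a₀+mₖ₊₁)/dₖ₊₁⌋:
  k=1: m=25, d=10, a=5
  k=2: m=25, d=1, a=50
d=1 and a=2a₀=50 at k=2, so the next step gives (m, d) = (25, 10) again — its k=1 value — and the period has length 2.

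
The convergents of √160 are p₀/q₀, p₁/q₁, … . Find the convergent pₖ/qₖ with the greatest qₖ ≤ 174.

√160 = [12; 1, 1, 1, 5, 1, 1, 1, 24, …] (period length 8).
Convergents:
  p_0/q_0 = 12/1
  p_1/q_1 = 13/1
  p_2/q_2 = 25/2
  p_3/q_3 = 38/3
  p_4/q_4 = 215/17
  p_5/q_5 = 253/20
  p_6/q_6 = 468/37
  p_7/q_7 = 721/57
  p_8/q_8 = 17772/1405
q_7 = 57 ≤ 174 < 1405 = q_8, so the answer is 721/57.

721/57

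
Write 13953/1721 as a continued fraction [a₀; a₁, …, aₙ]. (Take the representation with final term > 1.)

[8; 9, 3, 3, 3, 2, 2]

13953 = 8·1721 + 185
1721 = 9·185 + 56
185 = 3·56 + 17
56 = 3·17 + 5
17 = 3·5 + 2
5 = 2·2 + 1
2 = 2·1 + 0  (stop)
So 13953/1721 = [8; 9, 3, 3, 3, 2, 2].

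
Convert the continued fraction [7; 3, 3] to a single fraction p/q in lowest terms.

73/10

Fold from the inside: start with 3/1.
  3 + 1/3 = 10/3
  7 + 3/10 = 73/10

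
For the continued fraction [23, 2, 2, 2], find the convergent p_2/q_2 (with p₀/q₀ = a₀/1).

Using pₖ = aₖpₖ₋₁ + pₖ₋₂, qₖ = aₖqₖ₋₁ + qₖ₋₂ (with p₋₁=1, p₋₂=0, q₋₁=0, q₋₂=1):
  k=0: a=23, p=23, q=1
  k=1: a=2, p=47, q=2
  k=2: a=2, p=117, q=5

117/5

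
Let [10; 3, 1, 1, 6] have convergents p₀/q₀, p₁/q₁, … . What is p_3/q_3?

Using pₖ = aₖpₖ₋₁ + pₖ₋₂, qₖ = aₖqₖ₋₁ + qₖ₋₂ (with p₋₁=1, p₋₂=0, q₋₁=0, q₋₂=1):
  k=0: a=10, p=10, q=1
  k=1: a=3, p=31, q=3
  k=2: a=1, p=41, q=4
  k=3: a=1, p=72, q=7

72/7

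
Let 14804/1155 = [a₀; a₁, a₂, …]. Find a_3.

14804 = 12·1155 + 944   →  a_0 = 12
1155 = 1·944 + 211   →  a_1 = 1
944 = 4·211 + 100   →  a_2 = 4
211 = 2·100 + 11   →  a_3 = 2

2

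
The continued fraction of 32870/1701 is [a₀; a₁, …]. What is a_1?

3

32870 = 19·1701 + 551   →  a_0 = 19
1701 = 3·551 + 48   →  a_1 = 3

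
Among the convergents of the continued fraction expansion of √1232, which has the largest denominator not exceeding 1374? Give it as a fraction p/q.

√1232 = [35; 10, 70, …] (period length 2).
Convergents:
  p_0/q_0 = 35/1
  p_1/q_1 = 351/10
  p_2/q_2 = 24605/701
  p_3/q_3 = 246401/7020
q_2 = 701 ≤ 1374 < 7020 = q_3, so the answer is 24605/701.

24605/701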